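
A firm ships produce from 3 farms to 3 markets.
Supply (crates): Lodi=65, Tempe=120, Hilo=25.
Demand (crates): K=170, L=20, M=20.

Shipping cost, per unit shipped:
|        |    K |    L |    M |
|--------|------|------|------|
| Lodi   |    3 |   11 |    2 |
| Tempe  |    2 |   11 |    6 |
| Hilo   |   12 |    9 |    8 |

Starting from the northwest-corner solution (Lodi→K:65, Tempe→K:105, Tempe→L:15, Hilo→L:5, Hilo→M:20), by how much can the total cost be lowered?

Current plan cost = 65·3 + 105·2 + 15·11 + 5·9 + 20·8 = 775.
Optimal plan:
  Lodi to K: 50 × 3 = 150
  Lodi to M: 15 × 2 = 30
  Tempe to K: 120 × 2 = 240
  Hilo to L: 20 × 9 = 180
  Hilo to M: 5 × 8 = 40
Optimal cost = 640.
Saving = 775 − 640 = 135.

135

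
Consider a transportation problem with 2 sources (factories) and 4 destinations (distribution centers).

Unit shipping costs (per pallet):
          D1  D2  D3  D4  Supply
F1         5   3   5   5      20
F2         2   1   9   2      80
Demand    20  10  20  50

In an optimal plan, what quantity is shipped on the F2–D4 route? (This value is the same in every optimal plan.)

50

Optimal shipments:
  F1–D3: 20 × 5 = 100
  F2–D1: 20 × 2 = 40
  F2–D2: 10 × 1 = 10
  F2–D4: 50 × 2 = 100
Total cost = 250.
So F2→D4 carries 50 pallets.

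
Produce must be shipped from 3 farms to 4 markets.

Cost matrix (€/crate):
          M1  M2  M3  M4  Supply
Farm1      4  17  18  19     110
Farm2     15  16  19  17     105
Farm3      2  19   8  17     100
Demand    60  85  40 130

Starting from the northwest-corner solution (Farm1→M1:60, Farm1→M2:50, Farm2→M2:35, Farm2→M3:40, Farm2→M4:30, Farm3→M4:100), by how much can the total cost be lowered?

Current plan cost = 60·4 + 50·17 + 35·16 + 40·19 + 30·17 + 100·17 = €4620.
Optimal plan:
  Farm1->M2: 85 × €17 = €1445
  Farm1->M4: 25 × €19 = €475
  Farm2->M4: 105 × €17 = €1785
  Farm3->M1: 60 × €2 = €120
  Farm3->M3: 40 × €8 = €320
Optimal cost = €4145.
Saving = 4620 − 4145 = €475.

475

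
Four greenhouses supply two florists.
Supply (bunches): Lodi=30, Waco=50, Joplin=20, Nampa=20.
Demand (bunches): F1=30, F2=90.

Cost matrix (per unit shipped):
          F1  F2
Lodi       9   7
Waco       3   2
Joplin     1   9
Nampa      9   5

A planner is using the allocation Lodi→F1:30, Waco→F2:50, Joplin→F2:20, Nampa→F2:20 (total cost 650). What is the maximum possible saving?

Current plan cost = 30·9 + 50·2 + 20·9 + 20·5 = 650.
Optimal plan:
  Lodi->F2: 30 × 7 = 210
  Waco->F1: 10 × 3 = 30
  Waco->F2: 40 × 2 = 80
  Joplin->F1: 20 × 1 = 20
  Nampa->F2: 20 × 5 = 100
Optimal cost = 440.
Saving = 650 − 440 = 210.

210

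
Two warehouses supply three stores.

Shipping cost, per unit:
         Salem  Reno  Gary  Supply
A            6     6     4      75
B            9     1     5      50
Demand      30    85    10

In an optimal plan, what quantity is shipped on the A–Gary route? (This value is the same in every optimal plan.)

Solving gives:
  A to Salem: 30 units
  A to Reno: 35 units
  A to Gary: 10 units
  B to Reno: 50 units
Total cost = 480.
So A→Gary carries 10 units.

10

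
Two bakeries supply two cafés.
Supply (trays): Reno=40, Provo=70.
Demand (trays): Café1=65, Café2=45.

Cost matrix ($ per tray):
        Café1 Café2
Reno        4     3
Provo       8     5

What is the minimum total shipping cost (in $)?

An optimal shipping plan:
  Reno to Café1: 40 × $4 = $160
  Provo to Café1: 25 × $8 = $200
  Provo to Café2: 45 × $5 = $225
Total = 160 + 200 + 225 = $585.

585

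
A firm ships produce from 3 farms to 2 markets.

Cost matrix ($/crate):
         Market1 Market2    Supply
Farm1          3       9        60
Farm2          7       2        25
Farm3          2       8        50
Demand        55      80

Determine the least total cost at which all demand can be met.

660

An optimal shipping plan:
  Farm1→Market1: 55 × $3 = $165
  Farm1→Market2: 5 × $9 = $45
  Farm2→Market2: 25 × $2 = $50
  Farm3→Market2: 50 × $8 = $400
Total = 165 + 45 + 50 + 400 = $660.
(Supply check: Farm1 ships 60; Farm2 ships 25; Farm3 ships 50.)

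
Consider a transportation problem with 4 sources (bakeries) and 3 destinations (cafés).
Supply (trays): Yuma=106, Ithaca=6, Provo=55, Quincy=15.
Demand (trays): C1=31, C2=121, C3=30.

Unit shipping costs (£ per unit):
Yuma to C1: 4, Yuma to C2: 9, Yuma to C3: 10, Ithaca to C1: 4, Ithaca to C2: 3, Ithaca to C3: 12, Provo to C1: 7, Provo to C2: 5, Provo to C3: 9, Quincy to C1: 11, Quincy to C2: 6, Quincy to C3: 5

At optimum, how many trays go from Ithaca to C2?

6

Optimal shipments:
  Yuma to C1: 31 trays
  Yuma to C2: 60 trays
  Yuma to C3: 15 trays
  Ithaca to C2: 6 trays
  Provo to C2: 55 trays
  Quincy to C3: 15 trays
Total cost = £1182.
So Ithaca→C2 carries 6 trays.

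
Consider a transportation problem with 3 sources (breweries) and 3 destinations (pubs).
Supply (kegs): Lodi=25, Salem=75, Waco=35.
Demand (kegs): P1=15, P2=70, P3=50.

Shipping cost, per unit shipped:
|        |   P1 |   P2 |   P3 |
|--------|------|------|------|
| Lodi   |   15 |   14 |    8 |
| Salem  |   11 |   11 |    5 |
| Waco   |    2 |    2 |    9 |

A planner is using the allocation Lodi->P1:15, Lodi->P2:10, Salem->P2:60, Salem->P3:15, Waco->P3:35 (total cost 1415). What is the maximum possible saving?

470

Current plan cost = 15·15 + 10·14 + 60·11 + 15·5 + 35·9 = 1415.
Optimal plan:
  Lodi→P2: 25 × 14 = 350
  Salem→P1: 15 × 11 = 165
  Salem→P2: 10 × 11 = 110
  Salem→P3: 50 × 5 = 250
  Waco→P2: 35 × 2 = 70
Optimal cost = 945.
Saving = 1415 − 945 = 470.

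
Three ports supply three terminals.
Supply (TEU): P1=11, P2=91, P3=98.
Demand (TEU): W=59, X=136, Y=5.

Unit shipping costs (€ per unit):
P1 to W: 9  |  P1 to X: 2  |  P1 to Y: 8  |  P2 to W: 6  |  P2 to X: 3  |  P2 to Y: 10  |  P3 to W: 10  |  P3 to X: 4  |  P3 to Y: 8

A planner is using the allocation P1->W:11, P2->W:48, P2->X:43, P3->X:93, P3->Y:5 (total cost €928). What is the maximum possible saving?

Current plan cost = 11·9 + 48·6 + 43·3 + 93·4 + 5·8 = €928.
Optimal plan:
  P1–X: 11 TEU
  P2–W: 59 TEU
  P2–X: 32 TEU
  P3–X: 93 TEU
  P3–Y: 5 TEU
Optimal cost = €884.
Saving = 928 − 884 = €44.

44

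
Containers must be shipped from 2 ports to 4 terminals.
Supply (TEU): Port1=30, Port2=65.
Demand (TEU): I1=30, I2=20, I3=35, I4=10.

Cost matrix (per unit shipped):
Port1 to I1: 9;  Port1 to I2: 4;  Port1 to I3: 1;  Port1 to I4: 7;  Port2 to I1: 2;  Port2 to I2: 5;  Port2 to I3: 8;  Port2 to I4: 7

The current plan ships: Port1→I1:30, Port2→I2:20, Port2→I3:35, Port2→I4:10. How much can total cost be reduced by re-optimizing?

420

Current plan cost = 30·9 + 20·5 + 35·8 + 10·7 = 720.
Optimal plan:
  Port1–I3: 30 TEU
  Port2–I1: 30 TEU
  Port2–I2: 20 TEU
  Port2–I3: 5 TEU
  Port2–I4: 10 TEU
Optimal cost = 300.
Saving = 720 − 300 = 420.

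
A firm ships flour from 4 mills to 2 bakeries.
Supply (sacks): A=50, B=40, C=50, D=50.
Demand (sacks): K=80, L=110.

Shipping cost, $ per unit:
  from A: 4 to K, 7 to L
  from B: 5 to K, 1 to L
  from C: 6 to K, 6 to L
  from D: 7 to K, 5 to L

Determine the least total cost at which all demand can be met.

An optimal shipping plan:
  A to K: 50 × $4 = $200
  B to L: 40 × $1 = $40
  C to K: 30 × $6 = $180
  C to L: 20 × $6 = $120
  D to L: 50 × $5 = $250
Total = 200 + 40 + 180 + 120 + 250 = $790.

790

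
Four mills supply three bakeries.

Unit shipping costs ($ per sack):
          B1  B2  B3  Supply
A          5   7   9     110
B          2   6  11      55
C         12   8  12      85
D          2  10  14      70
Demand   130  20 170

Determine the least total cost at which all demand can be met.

2160

A cheapest plan:
  A–B1: 5 × $5 = $25
  A–B3: 105 × $9 = $945
  B–B1: 55 × $2 = $110
  C–B2: 20 × $8 = $160
  C–B3: 65 × $12 = $780
  D–B1: 70 × $2 = $140
Total = 25 + 945 + 110 + 160 + 780 + 140 = $2160.
(Supply check: A ships 110; B ships 55; C ships 85; D ships 70.)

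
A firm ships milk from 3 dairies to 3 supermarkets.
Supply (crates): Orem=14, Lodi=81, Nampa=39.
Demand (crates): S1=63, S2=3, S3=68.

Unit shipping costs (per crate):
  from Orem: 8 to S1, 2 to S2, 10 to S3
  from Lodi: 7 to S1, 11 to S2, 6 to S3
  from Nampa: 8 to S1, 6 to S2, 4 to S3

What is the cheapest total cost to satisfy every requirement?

An optimal shipping plan:
  Orem to S1: 11 × 8 = 88
  Orem to S2: 3 × 2 = 6
  Lodi to S1: 52 × 7 = 364
  Lodi to S3: 29 × 6 = 174
  Nampa to S3: 39 × 4 = 156
Total = 88 + 6 + 364 + 174 + 156 = 788.

788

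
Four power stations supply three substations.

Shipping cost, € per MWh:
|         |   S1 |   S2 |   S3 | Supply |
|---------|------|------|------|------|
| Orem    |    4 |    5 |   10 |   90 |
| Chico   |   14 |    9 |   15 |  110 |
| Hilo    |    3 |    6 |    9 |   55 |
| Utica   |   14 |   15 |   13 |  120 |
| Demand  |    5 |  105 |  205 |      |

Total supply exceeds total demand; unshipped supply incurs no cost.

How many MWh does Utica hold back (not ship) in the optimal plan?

An optimal plan:
  Orem–S1: 5 × €4 = €20
  Orem–S2: 55 × €5 = €275
  Orem–S3: 30 × €10 = €300
  Chico–S2: 50 × €9 = €450
  Hilo–S3: 55 × €9 = €495
  Utica–S3: 120 × €13 = €1560
Total cost = €3100.
Utica ships 120 of its 120, leaving 0.

0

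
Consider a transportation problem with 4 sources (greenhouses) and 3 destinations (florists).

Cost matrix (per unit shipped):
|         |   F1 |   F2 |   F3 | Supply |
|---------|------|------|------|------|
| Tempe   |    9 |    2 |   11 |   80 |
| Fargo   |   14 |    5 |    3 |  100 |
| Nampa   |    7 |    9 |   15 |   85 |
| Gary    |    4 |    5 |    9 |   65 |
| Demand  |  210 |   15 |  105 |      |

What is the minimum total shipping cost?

1780

One minimum-cost allocation:
  Tempe→F1: 60 × 9 = 540
  Tempe→F2: 15 × 2 = 30
  Tempe→F3: 5 × 11 = 55
  Fargo→F3: 100 × 3 = 300
  Nampa→F1: 85 × 7 = 595
  Gary→F1: 65 × 4 = 260
Total = 540 + 30 + 55 + 300 + 595 + 260 = 1780.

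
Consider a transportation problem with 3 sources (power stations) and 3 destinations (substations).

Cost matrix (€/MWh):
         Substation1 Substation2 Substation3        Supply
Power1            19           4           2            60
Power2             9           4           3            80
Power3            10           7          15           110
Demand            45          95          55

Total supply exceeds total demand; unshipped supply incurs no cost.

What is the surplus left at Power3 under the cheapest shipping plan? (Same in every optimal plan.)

55

An optimal plan:
  Power1->Substation2: 5 × €4 = €20
  Power1->Substation3: 55 × €2 = €110
  Power2->Substation2: 80 × €4 = €320
  Power3->Substation1: 45 × €10 = €450
  Power3->Substation2: 10 × €7 = €70
Total cost = €970.
Power3 ships 55 of its 110, leaving 55.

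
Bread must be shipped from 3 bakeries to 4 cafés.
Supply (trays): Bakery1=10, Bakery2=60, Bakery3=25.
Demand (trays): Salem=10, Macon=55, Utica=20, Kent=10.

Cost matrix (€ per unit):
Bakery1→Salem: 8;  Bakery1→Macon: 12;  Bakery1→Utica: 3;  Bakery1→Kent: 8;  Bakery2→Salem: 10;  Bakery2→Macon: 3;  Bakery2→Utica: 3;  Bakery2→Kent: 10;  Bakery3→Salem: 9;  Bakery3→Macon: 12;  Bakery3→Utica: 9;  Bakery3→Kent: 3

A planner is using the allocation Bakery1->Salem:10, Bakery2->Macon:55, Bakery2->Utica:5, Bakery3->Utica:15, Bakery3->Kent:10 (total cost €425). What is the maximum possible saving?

50

Current plan cost = 10·8 + 55·3 + 5·3 + 15·9 + 10·3 = €425.
Optimal plan:
  Bakery1–Utica: 10 × €3 = €30
  Bakery2–Macon: 55 × €3 = €165
  Bakery2–Utica: 5 × €3 = €15
  Bakery3–Salem: 10 × €9 = €90
  Bakery3–Utica: 5 × €9 = €45
  Bakery3–Kent: 10 × €3 = €30
Optimal cost = €375.
Saving = 425 − 375 = €50.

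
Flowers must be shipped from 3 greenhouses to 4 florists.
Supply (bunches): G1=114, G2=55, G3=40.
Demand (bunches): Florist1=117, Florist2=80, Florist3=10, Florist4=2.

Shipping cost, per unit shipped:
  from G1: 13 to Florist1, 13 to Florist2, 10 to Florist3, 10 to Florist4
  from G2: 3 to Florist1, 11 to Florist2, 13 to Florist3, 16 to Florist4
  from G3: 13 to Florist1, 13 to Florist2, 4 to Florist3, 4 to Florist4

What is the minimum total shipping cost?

2059

An optimal shipping plan:
  G1 to Florist1: 34 × 13 = 442
  G1 to Florist2: 80 × 13 = 1040
  G2 to Florist1: 55 × 3 = 165
  G3 to Florist1: 28 × 13 = 364
  G3 to Florist3: 10 × 4 = 40
  G3 to Florist4: 2 × 4 = 8
Total = 442 + 1040 + 165 + 364 + 40 + 8 = 2059.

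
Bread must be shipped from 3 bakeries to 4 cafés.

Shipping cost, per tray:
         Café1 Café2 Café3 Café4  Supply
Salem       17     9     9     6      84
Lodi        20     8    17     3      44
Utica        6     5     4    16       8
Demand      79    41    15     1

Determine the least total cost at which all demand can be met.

One minimum-cost allocation:
  Salem to Café1: 69 × 17 = 1173
  Salem to Café3: 15 × 9 = 135
  Lodi to Café1: 2 × 20 = 40
  Lodi to Café2: 41 × 8 = 328
  Lodi to Café4: 1 × 3 = 3
  Utica to Café1: 8 × 6 = 48
Total = 1173 + 135 + 40 + 328 + 3 + 48 = 1727.
(Supply check: Salem ships 84; Lodi ships 44; Utica ships 8.)

1727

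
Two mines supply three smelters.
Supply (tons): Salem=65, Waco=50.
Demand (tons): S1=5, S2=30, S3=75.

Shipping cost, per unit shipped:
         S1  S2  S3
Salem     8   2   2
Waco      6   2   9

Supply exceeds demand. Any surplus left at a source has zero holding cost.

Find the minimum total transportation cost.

One minimum-cost allocation:
  Salem→S3: 65 tons
  Waco→S1: 5 tons
  Waco→S2: 30 tons
  Waco→S3: 10 tons
Total cost = 310.

310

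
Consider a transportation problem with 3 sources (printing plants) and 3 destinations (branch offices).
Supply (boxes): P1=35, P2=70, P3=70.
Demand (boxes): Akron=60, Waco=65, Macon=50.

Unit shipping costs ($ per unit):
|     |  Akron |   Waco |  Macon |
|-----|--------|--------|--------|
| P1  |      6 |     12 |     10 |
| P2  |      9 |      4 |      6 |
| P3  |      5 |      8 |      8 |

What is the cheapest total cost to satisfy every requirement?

One minimum-cost allocation:
  P1 to Akron: 35 × $6 = $210
  P2 to Waco: 65 × $4 = $260
  P2 to Macon: 5 × $6 = $30
  P3 to Akron: 25 × $5 = $125
  P3 to Macon: 45 × $8 = $360
Total = 210 + 260 + 30 + 125 + 360 = $985.
(Supply check: P1 ships 35; P2 ships 70; P3 ships 70.)

985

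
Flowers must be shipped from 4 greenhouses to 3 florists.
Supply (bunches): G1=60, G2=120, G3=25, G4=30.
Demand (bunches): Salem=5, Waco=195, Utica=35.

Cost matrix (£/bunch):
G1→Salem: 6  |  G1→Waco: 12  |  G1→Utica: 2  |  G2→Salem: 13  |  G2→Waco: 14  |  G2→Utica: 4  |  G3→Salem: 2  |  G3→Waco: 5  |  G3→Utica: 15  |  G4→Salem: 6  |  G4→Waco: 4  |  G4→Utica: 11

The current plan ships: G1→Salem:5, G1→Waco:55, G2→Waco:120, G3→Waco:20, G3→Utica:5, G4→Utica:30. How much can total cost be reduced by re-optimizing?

Current plan cost = 5·6 + 55·12 + 120·14 + 20·5 + 5·15 + 30·11 = £2875.
Optimal plan:
  G1→Salem: 5 bunches
  G1→Waco: 55 bunches
  G2→Waco: 85 bunches
  G2→Utica: 35 bunches
  G3→Waco: 25 bunches
  G4→Waco: 30 bunches
Optimal cost = £2265.
Saving = 2875 − 2265 = £610.

610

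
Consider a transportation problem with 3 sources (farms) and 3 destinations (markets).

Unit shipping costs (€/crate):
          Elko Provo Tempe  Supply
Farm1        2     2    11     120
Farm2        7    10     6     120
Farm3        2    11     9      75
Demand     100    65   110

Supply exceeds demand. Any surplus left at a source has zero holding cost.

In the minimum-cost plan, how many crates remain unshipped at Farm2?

10

Minimum-cost shipments:
  Farm1 to Elko: 25 × €2 = €50
  Farm1 to Provo: 65 × €2 = €130
  Farm2 to Tempe: 110 × €6 = €660
  Farm3 to Elko: 75 × €2 = €150
Total cost = €990.
Farm2 ships 110 of its 120, leaving 10.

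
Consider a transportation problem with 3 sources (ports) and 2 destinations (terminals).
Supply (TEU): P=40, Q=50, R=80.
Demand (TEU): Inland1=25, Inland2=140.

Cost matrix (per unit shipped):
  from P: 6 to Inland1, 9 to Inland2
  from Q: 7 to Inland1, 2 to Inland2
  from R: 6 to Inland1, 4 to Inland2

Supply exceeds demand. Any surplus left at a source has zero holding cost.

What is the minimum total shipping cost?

660

Optimal allocation:
  P–Inland1: 25 × 6 = 150
  P–Inland2: 10 × 9 = 90
  Q–Inland2: 50 × 2 = 100
  R–Inland2: 80 × 4 = 320
Total = 150 + 90 + 100 + 320 = 660.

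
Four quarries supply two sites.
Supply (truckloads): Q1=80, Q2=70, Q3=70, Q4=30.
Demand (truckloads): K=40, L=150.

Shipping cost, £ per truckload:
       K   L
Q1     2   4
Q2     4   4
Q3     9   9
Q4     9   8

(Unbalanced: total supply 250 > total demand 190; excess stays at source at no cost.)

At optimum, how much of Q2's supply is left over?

An optimal plan:
  Q1 to K: 40 × £2 = £80
  Q1 to L: 40 × £4 = £160
  Q2 to L: 70 × £4 = £280
  Q3 to L: 10 × £9 = £90
  Q4 to L: 30 × £8 = £240
Total cost = £850.
Q2 ships 70 of its 70, leaving 0.

0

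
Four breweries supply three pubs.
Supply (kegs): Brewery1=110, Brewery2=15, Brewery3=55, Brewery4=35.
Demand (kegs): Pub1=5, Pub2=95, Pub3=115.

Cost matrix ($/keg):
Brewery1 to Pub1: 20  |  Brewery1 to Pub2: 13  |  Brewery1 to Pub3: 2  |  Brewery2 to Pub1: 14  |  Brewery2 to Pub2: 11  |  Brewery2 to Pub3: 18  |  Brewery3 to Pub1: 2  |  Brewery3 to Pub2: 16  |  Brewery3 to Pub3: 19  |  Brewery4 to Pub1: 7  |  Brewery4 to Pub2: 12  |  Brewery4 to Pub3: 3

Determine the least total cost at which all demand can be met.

An optimal shipping plan:
  Brewery1→Pub3: 110 × $2 = $220
  Brewery2→Pub2: 15 × $11 = $165
  Brewery3→Pub1: 5 × $2 = $10
  Brewery3→Pub2: 50 × $16 = $800
  Brewery4→Pub2: 30 × $12 = $360
  Brewery4→Pub3: 5 × $3 = $15
Total = 220 + 165 + 10 + 800 + 360 + 15 = $1570.

1570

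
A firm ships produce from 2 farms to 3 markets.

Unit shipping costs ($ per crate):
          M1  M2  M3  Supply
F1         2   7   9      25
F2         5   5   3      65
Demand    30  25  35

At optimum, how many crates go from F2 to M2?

Solving gives:
  F1→M1: 25 crates
  F2→M1: 5 crates
  F2→M2: 25 crates
  F2→M3: 35 crates
Total cost = $305.
So F2→M2 carries 25 crates.

25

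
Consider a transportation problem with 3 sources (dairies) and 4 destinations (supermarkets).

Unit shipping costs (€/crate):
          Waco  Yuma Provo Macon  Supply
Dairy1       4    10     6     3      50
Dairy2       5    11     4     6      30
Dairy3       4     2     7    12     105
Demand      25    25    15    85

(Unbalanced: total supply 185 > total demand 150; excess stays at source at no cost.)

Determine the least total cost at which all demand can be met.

A cheapest plan:
  Dairy1->Macon: 50 × €3 = €150
  Dairy2->Macon: 30 × €6 = €180
  Dairy3->Waco: 25 × €4 = €100
  Dairy3->Yuma: 25 × €2 = €50
  Dairy3->Provo: 15 × €7 = €105
  Dairy3->Macon: 5 × €12 = €60
Total = 150 + 180 + 100 + 50 + 105 + 60 = €645.

645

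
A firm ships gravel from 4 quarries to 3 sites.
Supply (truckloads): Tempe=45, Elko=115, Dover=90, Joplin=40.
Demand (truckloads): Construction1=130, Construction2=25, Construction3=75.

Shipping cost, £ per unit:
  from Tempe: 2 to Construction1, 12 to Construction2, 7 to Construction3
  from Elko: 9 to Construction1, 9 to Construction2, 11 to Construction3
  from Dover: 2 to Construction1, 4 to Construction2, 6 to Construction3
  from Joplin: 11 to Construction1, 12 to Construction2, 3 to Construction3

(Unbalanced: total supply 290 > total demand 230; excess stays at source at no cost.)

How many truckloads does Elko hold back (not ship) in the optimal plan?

60

An optimal plan:
  Tempe→Construction1: 45 × £2 = £90
  Elko→Construction2: 25 × £9 = £225
  Elko→Construction3: 30 × £11 = £330
  Dover→Construction1: 85 × £2 = £170
  Dover→Construction3: 5 × £6 = £30
  Joplin→Construction3: 40 × £3 = £120
Total cost = £965.
Elko ships 55 of its 115, leaving 60.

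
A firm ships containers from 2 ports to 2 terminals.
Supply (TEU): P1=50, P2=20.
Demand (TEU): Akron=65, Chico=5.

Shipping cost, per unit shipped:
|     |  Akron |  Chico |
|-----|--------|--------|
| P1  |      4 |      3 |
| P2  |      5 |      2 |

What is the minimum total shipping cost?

285

An optimal shipping plan:
  P1 to Akron: 50 × 4 = 200
  P2 to Akron: 15 × 5 = 75
  P2 to Chico: 5 × 2 = 10
Total = 200 + 75 + 10 = 285.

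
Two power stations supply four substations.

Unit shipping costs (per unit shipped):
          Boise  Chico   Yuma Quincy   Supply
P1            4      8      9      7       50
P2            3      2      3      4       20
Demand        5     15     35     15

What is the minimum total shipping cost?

440

Optimal allocation:
  P1–Boise: 5 MWh
  P1–Chico: 15 MWh
  P1–Yuma: 15 MWh
  P1–Quincy: 15 MWh
  P2–Yuma: 20 MWh
Total cost = 440.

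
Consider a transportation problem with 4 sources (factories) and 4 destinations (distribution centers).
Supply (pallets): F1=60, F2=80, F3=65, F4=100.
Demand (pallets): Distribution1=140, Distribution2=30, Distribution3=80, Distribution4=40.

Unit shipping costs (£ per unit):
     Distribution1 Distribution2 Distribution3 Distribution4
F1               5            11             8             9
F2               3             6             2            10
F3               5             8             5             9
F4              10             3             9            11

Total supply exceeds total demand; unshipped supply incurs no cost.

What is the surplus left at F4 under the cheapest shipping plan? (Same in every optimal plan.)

15

Minimum-cost shipments:
  F1->Distribution1: 60 × £5 = £300
  F2->Distribution3: 80 × £2 = £160
  F3->Distribution1: 65 × £5 = £325
  F4->Distribution1: 15 × £10 = £150
  F4->Distribution2: 30 × £3 = £90
  F4->Distribution4: 40 × £11 = £440
Total cost = £1465.
F4 ships 85 of its 100, leaving 15.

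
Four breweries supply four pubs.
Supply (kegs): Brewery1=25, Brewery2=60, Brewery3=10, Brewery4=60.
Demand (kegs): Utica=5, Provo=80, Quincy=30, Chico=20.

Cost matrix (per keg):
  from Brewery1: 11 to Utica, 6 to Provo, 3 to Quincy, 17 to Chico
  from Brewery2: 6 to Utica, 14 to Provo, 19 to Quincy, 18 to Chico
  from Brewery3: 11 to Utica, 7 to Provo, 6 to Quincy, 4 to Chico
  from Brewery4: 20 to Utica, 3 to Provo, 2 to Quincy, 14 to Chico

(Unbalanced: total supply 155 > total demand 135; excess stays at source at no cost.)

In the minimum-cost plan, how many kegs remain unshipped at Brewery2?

An optimal plan:
  Brewery1→Quincy: 25 kegs
  Brewery2→Utica: 5 kegs
  Brewery2→Provo: 25 kegs
  Brewery2→Chico: 10 kegs
  Brewery3→Chico: 10 kegs
  Brewery4→Provo: 55 kegs
  Brewery4→Quincy: 5 kegs
Total cost = 850.
Brewery2 ships 40 of its 60, leaving 20.

20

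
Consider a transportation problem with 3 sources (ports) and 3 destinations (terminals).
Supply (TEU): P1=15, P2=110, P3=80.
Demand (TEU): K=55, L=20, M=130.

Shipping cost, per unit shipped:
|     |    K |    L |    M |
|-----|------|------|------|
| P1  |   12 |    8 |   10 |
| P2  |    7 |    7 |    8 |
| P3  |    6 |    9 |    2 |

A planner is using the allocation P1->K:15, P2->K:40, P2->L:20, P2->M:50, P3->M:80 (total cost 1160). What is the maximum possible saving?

60

Current plan cost = 15·12 + 40·7 + 20·7 + 50·8 + 80·2 = 1160.
Optimal plan:
  P1->L: 15 × 8 = 120
  P2->K: 55 × 7 = 385
  P2->L: 5 × 7 = 35
  P2->M: 50 × 8 = 400
  P3->M: 80 × 2 = 160
Optimal cost = 1100.
Saving = 1160 − 1100 = 60.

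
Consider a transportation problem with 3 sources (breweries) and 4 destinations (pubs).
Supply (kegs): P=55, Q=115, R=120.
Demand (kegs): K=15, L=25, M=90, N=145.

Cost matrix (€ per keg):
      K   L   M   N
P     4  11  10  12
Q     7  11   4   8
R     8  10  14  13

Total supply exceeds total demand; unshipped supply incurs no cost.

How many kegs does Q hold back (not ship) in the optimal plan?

0

An optimal plan:
  P–K: 15 kegs
  P–N: 40 kegs
  Q–M: 90 kegs
  Q–N: 25 kegs
  R–L: 25 kegs
  R–N: 80 kegs
Total cost = €2390.
Q ships 115 of its 115, leaving 0.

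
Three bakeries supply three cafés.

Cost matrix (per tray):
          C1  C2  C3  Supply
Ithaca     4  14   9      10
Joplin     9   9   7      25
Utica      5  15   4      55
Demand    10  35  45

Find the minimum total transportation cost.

Optimal allocation:
  Ithaca–C2: 10 × 14 = 140
  Joplin–C2: 25 × 9 = 225
  Utica–C1: 10 × 5 = 50
  Utica–C3: 45 × 4 = 180
Total = 140 + 225 + 50 + 180 = 595.

595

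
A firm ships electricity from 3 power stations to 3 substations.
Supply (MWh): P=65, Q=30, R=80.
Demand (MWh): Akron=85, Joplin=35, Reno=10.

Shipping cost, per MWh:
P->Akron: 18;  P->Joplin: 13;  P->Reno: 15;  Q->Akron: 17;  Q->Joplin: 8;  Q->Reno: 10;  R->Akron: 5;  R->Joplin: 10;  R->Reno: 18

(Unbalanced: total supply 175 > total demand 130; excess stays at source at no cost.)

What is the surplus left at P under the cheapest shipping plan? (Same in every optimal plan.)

45

Minimum-cost shipments:
  P to Akron: 5 MWh
  P to Joplin: 15 MWh
  Q to Joplin: 20 MWh
  Q to Reno: 10 MWh
  R to Akron: 80 MWh
Total cost = 945.
P ships 20 of its 65, leaving 45.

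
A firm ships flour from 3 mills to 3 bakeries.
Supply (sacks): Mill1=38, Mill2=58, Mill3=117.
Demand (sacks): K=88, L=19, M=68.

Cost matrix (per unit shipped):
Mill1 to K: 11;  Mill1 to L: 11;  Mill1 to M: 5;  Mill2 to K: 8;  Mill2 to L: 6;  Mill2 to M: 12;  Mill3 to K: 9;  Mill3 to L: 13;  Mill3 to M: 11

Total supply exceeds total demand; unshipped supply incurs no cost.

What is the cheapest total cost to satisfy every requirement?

Optimal allocation:
  Mill1→M: 38 × 5 = 190
  Mill2→K: 39 × 8 = 312
  Mill2→L: 19 × 6 = 114
  Mill3→K: 49 × 9 = 441
  Mill3→M: 30 × 11 = 330
Total = 190 + 312 + 114 + 441 + 330 = 1387.
(Supply check: Mill1 ships 38; Mill2 ships 58; Mill3 ships 79.)

1387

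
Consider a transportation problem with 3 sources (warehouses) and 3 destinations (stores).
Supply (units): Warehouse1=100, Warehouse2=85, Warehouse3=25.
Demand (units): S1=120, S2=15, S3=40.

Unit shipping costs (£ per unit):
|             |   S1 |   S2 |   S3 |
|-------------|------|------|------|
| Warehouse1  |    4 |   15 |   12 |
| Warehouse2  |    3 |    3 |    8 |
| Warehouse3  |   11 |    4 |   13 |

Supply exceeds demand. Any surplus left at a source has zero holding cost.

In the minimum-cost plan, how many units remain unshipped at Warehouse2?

Minimum-cost shipments:
  Warehouse1 to S1: 75 × £4 = £300
  Warehouse2 to S1: 45 × £3 = £135
  Warehouse2 to S3: 40 × £8 = £320
  Warehouse3 to S2: 15 × £4 = £60
Total cost = £815.
Warehouse2 ships 85 of its 85, leaving 0.

0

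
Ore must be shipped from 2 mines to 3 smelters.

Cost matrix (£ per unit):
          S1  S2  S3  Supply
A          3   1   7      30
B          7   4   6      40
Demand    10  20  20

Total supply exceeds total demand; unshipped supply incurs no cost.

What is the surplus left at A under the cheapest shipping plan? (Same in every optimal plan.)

Minimum-cost shipments:
  A–S1: 10 × £3 = £30
  A–S2: 20 × £1 = £20
  B–S3: 20 × £6 = £120
Total cost = £170.
A ships 30 of its 30, leaving 0.

0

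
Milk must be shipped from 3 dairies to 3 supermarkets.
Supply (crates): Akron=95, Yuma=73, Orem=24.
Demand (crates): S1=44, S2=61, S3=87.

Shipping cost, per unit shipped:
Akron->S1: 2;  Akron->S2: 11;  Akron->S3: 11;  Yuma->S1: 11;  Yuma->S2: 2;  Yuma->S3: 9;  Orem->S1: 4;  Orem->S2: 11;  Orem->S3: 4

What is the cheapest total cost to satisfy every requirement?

975

One minimum-cost allocation:
  Akron–S1: 44 × 2 = 88
  Akron–S3: 51 × 11 = 561
  Yuma–S2: 61 × 2 = 122
  Yuma–S3: 12 × 9 = 108
  Orem–S3: 24 × 4 = 96
Total = 88 + 561 + 122 + 108 + 96 = 975.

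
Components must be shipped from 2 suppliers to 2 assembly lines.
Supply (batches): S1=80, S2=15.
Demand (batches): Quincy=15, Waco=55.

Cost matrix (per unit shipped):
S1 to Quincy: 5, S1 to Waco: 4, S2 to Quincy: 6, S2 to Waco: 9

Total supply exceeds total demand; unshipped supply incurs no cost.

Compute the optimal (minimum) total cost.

295

One minimum-cost allocation:
  S1 to Quincy: 15 × 5 = 75
  S1 to Waco: 55 × 4 = 220
Total = 75 + 220 = 295.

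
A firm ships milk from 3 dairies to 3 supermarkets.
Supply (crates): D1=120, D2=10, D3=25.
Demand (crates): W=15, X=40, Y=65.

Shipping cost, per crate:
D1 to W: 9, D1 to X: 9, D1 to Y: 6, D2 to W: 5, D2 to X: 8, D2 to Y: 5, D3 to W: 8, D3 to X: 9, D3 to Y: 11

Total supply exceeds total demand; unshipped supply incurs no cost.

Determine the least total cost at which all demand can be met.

Optimal allocation:
  D1→X: 40 crates
  D1→Y: 65 crates
  D2→W: 10 crates
  D3→W: 5 crates
Total cost = 840.

840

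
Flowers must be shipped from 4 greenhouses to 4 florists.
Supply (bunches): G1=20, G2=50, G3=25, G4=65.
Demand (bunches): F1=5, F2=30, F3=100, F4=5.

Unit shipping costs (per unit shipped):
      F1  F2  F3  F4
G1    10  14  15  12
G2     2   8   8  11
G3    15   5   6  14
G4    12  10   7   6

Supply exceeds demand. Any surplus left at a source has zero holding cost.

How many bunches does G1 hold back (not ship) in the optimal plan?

An optimal plan:
  G2–F1: 5 bunches
  G2–F2: 5 bunches
  G2–F3: 40 bunches
  G3–F2: 25 bunches
  G4–F3: 60 bunches
  G4–F4: 5 bunches
Total cost = 945.
G1 ships 0 of its 20, leaving 20.

20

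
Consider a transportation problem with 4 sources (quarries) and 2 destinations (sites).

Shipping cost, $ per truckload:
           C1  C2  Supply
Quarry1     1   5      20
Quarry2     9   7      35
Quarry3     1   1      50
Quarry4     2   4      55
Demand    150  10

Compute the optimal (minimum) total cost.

A cheapest plan:
  Quarry1–C1: 20 truckloads
  Quarry2–C1: 25 truckloads
  Quarry2–C2: 10 truckloads
  Quarry3–C1: 50 truckloads
  Quarry4–C1: 55 truckloads
Total cost = $475.

475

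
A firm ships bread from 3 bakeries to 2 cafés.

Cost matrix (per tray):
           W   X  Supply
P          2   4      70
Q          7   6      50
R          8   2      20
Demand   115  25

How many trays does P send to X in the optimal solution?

Solving gives:
  P to W: 70 × 2 = 140
  Q to W: 45 × 7 = 315
  Q to X: 5 × 6 = 30
  R to X: 20 × 2 = 40
Total cost = 525.
The route P→X is not used.

0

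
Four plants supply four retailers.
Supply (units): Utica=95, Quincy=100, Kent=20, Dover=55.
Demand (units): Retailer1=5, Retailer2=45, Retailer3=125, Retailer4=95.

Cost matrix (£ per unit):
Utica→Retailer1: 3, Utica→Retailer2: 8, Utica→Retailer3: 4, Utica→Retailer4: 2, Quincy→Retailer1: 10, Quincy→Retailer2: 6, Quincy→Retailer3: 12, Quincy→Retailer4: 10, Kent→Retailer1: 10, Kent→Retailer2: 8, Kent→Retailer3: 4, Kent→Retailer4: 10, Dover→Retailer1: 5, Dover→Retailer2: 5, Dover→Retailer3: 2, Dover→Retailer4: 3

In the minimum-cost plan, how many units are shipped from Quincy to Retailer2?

45

Solving gives:
  Utica->Retailer3: 50 × £4 = £200
  Utica->Retailer4: 45 × £2 = £90
  Quincy->Retailer1: 5 × £10 = £50
  Quincy->Retailer2: 45 × £6 = £270
  Quincy->Retailer4: 50 × £10 = £500
  Kent->Retailer3: 20 × £4 = £80
  Dover->Retailer3: 55 × £2 = £110
Total cost = £1300.
So Quincy→Retailer2 carries 45 units.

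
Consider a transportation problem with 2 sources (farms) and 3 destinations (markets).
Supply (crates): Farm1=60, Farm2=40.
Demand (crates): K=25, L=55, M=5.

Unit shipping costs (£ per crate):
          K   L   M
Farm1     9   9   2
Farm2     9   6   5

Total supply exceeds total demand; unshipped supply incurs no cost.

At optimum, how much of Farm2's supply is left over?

An optimal plan:
  Farm1->K: 25 crates
  Farm1->L: 15 crates
  Farm1->M: 5 crates
  Farm2->L: 40 crates
Total cost = £610.
Farm2 ships 40 of its 40, leaving 0.

0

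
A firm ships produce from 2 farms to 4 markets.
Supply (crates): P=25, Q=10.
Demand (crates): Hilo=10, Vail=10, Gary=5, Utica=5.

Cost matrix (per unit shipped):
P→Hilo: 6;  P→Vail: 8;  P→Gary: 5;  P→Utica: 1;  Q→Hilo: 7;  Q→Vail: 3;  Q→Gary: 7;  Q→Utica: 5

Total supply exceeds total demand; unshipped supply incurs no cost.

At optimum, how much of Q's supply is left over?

An optimal plan:
  P–Hilo: 10 × 6 = 60
  P–Gary: 5 × 5 = 25
  P–Utica: 5 × 1 = 5
  Q–Vail: 10 × 3 = 30
Total cost = 120.
Q ships 10 of its 10, leaving 0.

0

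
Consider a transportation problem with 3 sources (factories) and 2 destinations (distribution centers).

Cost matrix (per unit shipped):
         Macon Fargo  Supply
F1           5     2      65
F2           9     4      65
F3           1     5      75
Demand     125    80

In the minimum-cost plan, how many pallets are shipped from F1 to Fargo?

Optimal shipments:
  F1 to Macon: 50 × 5 = 250
  F1 to Fargo: 15 × 2 = 30
  F2 to Fargo: 65 × 4 = 260
  F3 to Macon: 75 × 1 = 75
Total cost = 615.
So F1→Fargo carries 15 pallets.

15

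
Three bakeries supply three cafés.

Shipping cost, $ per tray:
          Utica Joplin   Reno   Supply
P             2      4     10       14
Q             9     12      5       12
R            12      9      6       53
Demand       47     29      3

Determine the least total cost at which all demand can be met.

667

An optimal shipping plan:
  P->Utica: 14 trays
  Q->Utica: 12 trays
  R->Utica: 21 trays
  R->Joplin: 29 trays
  R->Reno: 3 trays
Total cost = $667.
(Supply check: P ships 14; Q ships 12; R ships 53.)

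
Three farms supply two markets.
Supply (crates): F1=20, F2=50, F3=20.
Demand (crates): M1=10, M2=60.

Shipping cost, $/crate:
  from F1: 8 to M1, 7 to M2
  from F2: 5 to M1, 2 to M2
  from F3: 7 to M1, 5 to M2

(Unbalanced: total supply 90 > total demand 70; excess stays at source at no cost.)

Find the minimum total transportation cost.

220

An optimal shipping plan:
  F2->M2: 50 crates
  F3->M1: 10 crates
  F3->M2: 10 crates
Total cost = $220.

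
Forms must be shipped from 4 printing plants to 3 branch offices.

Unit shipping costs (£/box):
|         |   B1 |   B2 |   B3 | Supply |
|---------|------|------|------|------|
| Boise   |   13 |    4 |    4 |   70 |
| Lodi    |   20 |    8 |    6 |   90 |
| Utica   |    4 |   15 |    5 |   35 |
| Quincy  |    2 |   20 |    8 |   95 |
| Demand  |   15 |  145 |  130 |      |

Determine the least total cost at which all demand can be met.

A cheapest plan:
  Boise→B2: 70 boxes
  Lodi→B2: 75 boxes
  Lodi→B3: 15 boxes
  Utica→B3: 35 boxes
  Quincy→B1: 15 boxes
  Quincy→B3: 80 boxes
Total cost = £1815.

1815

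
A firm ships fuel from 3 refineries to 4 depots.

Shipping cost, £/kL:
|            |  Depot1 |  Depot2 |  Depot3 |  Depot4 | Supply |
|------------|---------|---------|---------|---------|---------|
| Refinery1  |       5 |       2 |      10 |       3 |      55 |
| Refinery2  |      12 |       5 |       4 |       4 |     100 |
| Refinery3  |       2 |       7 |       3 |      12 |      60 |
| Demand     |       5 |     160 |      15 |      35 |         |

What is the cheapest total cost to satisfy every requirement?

910

Optimal allocation:
  Refinery1→Depot2: 55 × £2 = £110
  Refinery2→Depot2: 65 × £5 = £325
  Refinery2→Depot4: 35 × £4 = £140
  Refinery3→Depot1: 5 × £2 = £10
  Refinery3→Depot2: 40 × £7 = £280
  Refinery3→Depot3: 15 × £3 = £45
Total = 110 + 325 + 140 + 10 + 280 + 45 = £910.
(Supply check: Refinery1 ships 55; Refinery2 ships 100; Refinery3 ships 60.)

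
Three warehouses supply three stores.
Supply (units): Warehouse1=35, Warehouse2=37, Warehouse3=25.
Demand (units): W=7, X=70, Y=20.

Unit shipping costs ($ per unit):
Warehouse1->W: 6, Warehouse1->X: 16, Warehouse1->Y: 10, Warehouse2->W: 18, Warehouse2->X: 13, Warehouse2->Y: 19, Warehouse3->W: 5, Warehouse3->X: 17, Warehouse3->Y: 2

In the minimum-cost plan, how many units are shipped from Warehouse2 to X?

37

The minimum-cost plan:
  Warehouse1→W: 2 × $6 = $12
  Warehouse1→X: 33 × $16 = $528
  Warehouse2→X: 37 × $13 = $481
  Warehouse3→W: 5 × $5 = $25
  Warehouse3→Y: 20 × $2 = $40
Total cost = $1086.
So Warehouse2→X carries 37 units.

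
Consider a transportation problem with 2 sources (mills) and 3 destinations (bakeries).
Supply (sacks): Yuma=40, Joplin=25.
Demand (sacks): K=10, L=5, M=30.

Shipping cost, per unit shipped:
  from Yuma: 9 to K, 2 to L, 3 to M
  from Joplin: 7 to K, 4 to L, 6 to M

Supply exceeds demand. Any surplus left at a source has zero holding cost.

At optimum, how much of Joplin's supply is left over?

Minimum-cost shipments:
  Yuma->L: 5 × 2 = 10
  Yuma->M: 30 × 3 = 90
  Joplin->K: 10 × 7 = 70
Total cost = 170.
Joplin ships 10 of its 25, leaving 15.

15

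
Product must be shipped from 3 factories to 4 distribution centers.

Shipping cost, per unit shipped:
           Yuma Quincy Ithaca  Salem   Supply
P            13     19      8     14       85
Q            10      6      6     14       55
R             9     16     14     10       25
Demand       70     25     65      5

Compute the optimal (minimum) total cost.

1460

An optimal shipping plan:
  P–Yuma: 15 × 13 = 195
  P–Ithaca: 65 × 8 = 520
  P–Salem: 5 × 14 = 70
  Q–Yuma: 30 × 10 = 300
  Q–Quincy: 25 × 6 = 150
  R–Yuma: 25 × 9 = 225
Total = 195 + 520 + 70 + 300 + 150 + 225 = 1460.
(Supply check: P ships 85; Q ships 55; R ships 25.)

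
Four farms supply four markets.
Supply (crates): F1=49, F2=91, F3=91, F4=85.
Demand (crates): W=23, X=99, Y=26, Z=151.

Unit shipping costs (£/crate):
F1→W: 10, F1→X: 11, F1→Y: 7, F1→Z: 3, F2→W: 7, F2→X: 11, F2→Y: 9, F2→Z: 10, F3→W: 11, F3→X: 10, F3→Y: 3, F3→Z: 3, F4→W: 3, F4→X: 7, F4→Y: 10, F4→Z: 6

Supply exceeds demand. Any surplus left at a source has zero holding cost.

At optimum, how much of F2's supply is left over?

17

An optimal plan:
  F1→Z: 49 × £3 = £147
  F2→X: 48 × £11 = £528
  F2→Y: 26 × £9 = £234
  F3→Z: 91 × £3 = £273
  F4→W: 23 × £3 = £69
  F4→X: 51 × £7 = £357
  F4→Z: 11 × £6 = £66
Total cost = £1674.
F2 ships 74 of its 91, leaving 17.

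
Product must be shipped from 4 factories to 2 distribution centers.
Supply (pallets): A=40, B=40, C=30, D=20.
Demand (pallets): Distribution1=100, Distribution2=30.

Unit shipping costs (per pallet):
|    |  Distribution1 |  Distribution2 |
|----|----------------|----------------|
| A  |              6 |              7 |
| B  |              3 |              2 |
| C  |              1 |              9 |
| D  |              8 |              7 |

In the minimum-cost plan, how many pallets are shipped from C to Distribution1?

The minimum-cost plan:
  A->Distribution1: 40 × 6 = 240
  B->Distribution1: 10 × 3 = 30
  B->Distribution2: 30 × 2 = 60
  C->Distribution1: 30 × 1 = 30
  D->Distribution1: 20 × 8 = 160
Total cost = 520.
So C→Distribution1 carries 30 pallets.

30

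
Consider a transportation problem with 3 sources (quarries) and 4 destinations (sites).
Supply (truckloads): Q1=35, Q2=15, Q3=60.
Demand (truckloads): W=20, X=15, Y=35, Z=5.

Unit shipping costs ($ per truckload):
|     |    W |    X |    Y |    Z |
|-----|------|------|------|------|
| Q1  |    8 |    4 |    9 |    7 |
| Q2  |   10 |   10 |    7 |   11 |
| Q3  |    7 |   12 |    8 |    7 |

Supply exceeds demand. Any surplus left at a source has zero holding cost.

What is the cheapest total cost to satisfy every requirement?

One minimum-cost allocation:
  Q1 to X: 15 × $4 = $60
  Q2 to Y: 15 × $7 = $105
  Q3 to W: 20 × $7 = $140
  Q3 to Y: 20 × $8 = $160
  Q3 to Z: 5 × $7 = $35
Total = 60 + 105 + 140 + 160 + 35 = $500.
(Supply check: Q1 ships 15; Q2 ships 15; Q3 ships 45.)

500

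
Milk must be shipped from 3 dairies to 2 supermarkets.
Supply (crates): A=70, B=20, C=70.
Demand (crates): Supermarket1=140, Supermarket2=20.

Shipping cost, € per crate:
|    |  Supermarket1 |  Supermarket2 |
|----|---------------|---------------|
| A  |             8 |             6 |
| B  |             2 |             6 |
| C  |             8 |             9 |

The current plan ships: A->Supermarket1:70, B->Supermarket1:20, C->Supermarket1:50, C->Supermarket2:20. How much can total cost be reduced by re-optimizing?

60

Current plan cost = 70·8 + 20·2 + 50·8 + 20·9 = €1180.
Optimal plan:
  A to Supermarket1: 50 × €8 = €400
  A to Supermarket2: 20 × €6 = €120
  B to Supermarket1: 20 × €2 = €40
  C to Supermarket1: 70 × €8 = €560
Optimal cost = €1120.
Saving = 1180 − 1120 = €60.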